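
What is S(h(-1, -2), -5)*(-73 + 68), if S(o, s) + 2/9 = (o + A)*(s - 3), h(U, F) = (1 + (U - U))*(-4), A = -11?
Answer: -5390/9 ≈ -598.89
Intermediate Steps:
h(U, F) = -4 (h(U, F) = (1 + 0)*(-4) = 1*(-4) = -4)
S(o, s) = -2/9 + (-11 + o)*(-3 + s) (S(o, s) = -2/9 + (o - 11)*(s - 3) = -2/9 + (-11 + o)*(-3 + s))
S(h(-1, -2), -5)*(-73 + 68) = (295/9 - 11*(-5) - 3*(-4) - 4*(-5))*(-73 + 68) = (295/9 + 55 + 12 + 20)*(-5) = (1078/9)*(-5) = -5390/9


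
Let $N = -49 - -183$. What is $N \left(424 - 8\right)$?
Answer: $55744$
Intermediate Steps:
$N = 134$ ($N = -49 + 183 = 134$)
$N \left(424 - 8\right) = 134 \left(424 - 8\right) = 134 \cdot 416 = 55744$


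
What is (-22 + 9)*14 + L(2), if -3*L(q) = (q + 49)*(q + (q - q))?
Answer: -216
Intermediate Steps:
L(q) = -q*(49 + q)/3 (L(q) = -(q + 49)*(q + (q - q))/3 = -(49 + q)*(q + 0)/3 = -(49 + q)*q/3 = -q*(49 + q)/3)
(-22 + 9)*14 + L(2) = (-22 + 9)*14 - ⅓*2*(49 + 2) = -13*14 - ⅓*2*51 = -182 - 34 = -216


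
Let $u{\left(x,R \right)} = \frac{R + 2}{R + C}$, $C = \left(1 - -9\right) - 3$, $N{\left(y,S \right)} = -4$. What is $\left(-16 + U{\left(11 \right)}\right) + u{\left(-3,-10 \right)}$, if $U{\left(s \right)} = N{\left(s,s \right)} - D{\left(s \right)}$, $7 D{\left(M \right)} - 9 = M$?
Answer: $- \frac{424}{21} \approx -20.19$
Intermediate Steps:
$D{\left(M \right)} = \frac{9}{7} + \frac{M}{7}$
$C = 7$ ($C = \left(1 + 9\right) - 3 = 10 - 3 = 7$)
$u{\left(x,R \right)} = \frac{2 + R}{7 + R}$ ($u{\left(x,R \right)} = \frac{R + 2}{R + 7} = \frac{2 + R}{7 + R}$)
$U{\left(s \right)} = - \frac{37}{7} - \frac{s}{7}$ ($U{\left(s \right)} = -4 - \left(\frac{9}{7} + \frac{s}{7}\right) = - \frac{37}{7} - \frac{s}{7}$)
$\left(-16 + U{\left(11 \right)}\right) + u{\left(-3,-10 \right)} = \left(-16 - \frac{48}{7}\right) + \frac{2 - 10}{7 - 10} = \left(-16 - \frac{48}{7}\right) + \frac{1}{-3} \left(-8\right) = \left(-16 - \frac{48}{7}\right) - - \frac{8}{3} = - \frac{160}{7} + \frac{8}{3} = - \frac{424}{21}$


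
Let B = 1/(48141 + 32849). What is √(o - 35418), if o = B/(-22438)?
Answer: I*√173024826715711492445/69894370 ≈ 188.2*I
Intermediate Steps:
B = 1/80990 ≈ 1.2347e-5
o = -1/1817253620 (o = (1/80990)/(-22438) = (1/80990)*(-1/22438) = -1/1817253620 ≈ -5.5028e-10)
√(o - 35418) = √(-1/1817253620 - 35418) = √(-64363488713161/1817253620) = I*√173024826715711492445/69894370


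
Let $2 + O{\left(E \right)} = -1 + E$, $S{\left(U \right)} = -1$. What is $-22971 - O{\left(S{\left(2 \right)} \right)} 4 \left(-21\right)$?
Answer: $-23307$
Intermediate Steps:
$O{\left(E \right)} = -3 + E$ ($O{\left(E \right)} = -2 + \left(-1 + E\right) = -3 + E$)
$-22971 - O{\left(S{\left(2 \right)} \right)} 4 \left(-21\right) = -22971 - \left(-3 - 1\right) 4 \left(-21\right) = -22971 - \left(-4\right) 4 \left(-21\right) = -22971 - \left(-16\right) \left(-21\right) = -22971 - 336 = -23307$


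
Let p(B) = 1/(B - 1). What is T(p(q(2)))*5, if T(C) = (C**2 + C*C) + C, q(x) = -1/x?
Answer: 10/9 ≈ 1.1111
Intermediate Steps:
p(B) = 1/(-1 + B)
T(C) = C + 2*C**2 (T(C) = (C**2 + C**2) + C = 2*C**2 + C = C + 2*C**2)
T(p(q(2)))*5 = ((1 + 2/(-1 - 1/2))/(-1 - 1/2))*5 = ((1 + 2/(-3/2))/(-3/2))*5 = -2*(1 + 2*(-2/3))/3*5 = -2*(1 - 4/3)/3*5 = -2/3*(-1/3)*5 = (2/9)*5 = 10/9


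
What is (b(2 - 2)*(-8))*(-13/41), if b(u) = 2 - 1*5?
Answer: -312/41 ≈ -7.6098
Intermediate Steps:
b(u) = -3 (b(u) = 2 - 5 = -3)
(b(2 - 2)*(-8))*(-13/41) = (-3*(-8))*(-13/41) = 24*(-13*1/41) = 24*(-13/41) = -312/41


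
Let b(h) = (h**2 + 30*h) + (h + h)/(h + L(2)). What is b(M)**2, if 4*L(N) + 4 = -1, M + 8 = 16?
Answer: 68425984/729 ≈ 93863.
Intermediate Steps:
M = 8 (M = -8 + 16 = 8)
L(N) = -5/4 (L(N) = -1 + (1/4)*(-1) = -1 - 1/4 = -5/4)
b(h) = h**2 + 30*h + 2*h/(-5/4 + h) (b(h) = (h**2 + 30*h) + (h + h)/(h - 5/4) = (h**2 + 30*h) + (2*h)/(-5/4 + h) = (h**2 + 30*h) + 2*h/(-5/4 + h) = h**2 + 30*h + 2*h/(-5/4 + h))
b(M)**2 = (8*(-142 + 4*8**2 + 115*8)/(-5 + 4*8))**2 = (8*(-142 + 4*64 + 920)/(-5 + 32))**2 = (8*(-142 + 256 + 920)/27)**2 = (8*(1/27)*1034)**2 = (8272/27)**2 = 68425984/729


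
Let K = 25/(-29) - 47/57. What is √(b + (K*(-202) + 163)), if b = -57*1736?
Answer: I*√269001022773/1653 ≈ 313.76*I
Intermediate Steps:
K = -2788/1653 (K = 25*(-1/29) - 47*1/57 = -25/29 - 47/57 = -2788/1653 ≈ -1.6866)
b = -98952
√(b + (K*(-202) + 163)) = √(-98952 + (-2788/1653*(-202) + 163)) = √(-98952 + (563176/1653 + 163)) = √(-98952 + 832615/1653) = √(-162735041/1653) = I*√269001022773/1653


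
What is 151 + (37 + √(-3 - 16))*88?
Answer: 3407 + 88*I*√19 ≈ 3407.0 + 383.58*I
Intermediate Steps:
151 + (37 + √(-3 - 16))*88 = 151 + (37 + √(-19))*88 = 151 + (37 + I*√19)*88 = 151 + (3256 + 88*I*√19) = 3407 + 88*I*√19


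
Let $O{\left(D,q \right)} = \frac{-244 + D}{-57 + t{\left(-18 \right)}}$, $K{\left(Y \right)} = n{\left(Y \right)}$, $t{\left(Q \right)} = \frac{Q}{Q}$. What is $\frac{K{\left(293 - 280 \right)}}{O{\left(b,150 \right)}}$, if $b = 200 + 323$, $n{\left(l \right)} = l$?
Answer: $- \frac{728}{279} \approx -2.6093$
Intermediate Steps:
$t{\left(Q \right)} = 1$
$b = 523$
$K{\left(Y \right)} = Y$
$O{\left(D,q \right)} = \frac{61}{14} - \frac{D}{56}$ ($O{\left(D,q \right)} = \frac{-244 + D}{-57 + 1} = \frac{-244 + D}{-56} = \left(-244 + D\right) \left(- \frac{1}{56}\right) = \frac{61}{14} - \frac{D}{56}$)
$\frac{K{\left(293 - 280 \right)}}{O{\left(b,150 \right)}} = \frac{293 - 280}{\frac{61}{14} - \frac{523}{56}} = \frac{13}{- \frac{279}{56}} = 13 \left(- \frac{56}{279}\right) = - \frac{728}{279}$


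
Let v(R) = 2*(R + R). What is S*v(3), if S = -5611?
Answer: -67332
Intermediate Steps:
v(R) = 4*R (v(R) = 2*(2*R) = 4*R)
S*v(3) = -22444*3 = -5611*12 = -67332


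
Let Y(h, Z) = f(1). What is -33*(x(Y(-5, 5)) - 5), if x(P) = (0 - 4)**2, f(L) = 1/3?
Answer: -363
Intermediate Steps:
f(L) = 1/3
Y(h, Z) = 1/3
x(P) = 16 (x(P) = (-4)**2 = 16)
-33*(x(Y(-5, 5)) - 5) = -33*(16 - 5) = -33*11 = -363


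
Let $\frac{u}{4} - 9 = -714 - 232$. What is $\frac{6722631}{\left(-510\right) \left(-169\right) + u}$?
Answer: $\frac{6722631}{82442} \approx 81.544$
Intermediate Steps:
$u = -3748$ ($u = 36 + 4 \left(-714 - 232\right) = 36 + 4 \left(-946\right) = 36 - 3784 = -3748$)
$\frac{6722631}{\left(-510\right) \left(-169\right) + u} = \frac{6722631}{\left(-510\right) \left(-169\right) - 3748} = \frac{6722631}{86190 - 3748} = \frac{6722631}{82442}$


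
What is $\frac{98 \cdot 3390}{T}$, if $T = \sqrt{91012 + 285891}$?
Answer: $\frac{332220 \sqrt{376903}}{376903} \approx 541.14$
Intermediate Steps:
$T = \sqrt{376903} \approx 613.92$
$\frac{98 \cdot 3390}{T} = \frac{98 \cdot 3390}{\sqrt{376903}} = 332220 \frac{\sqrt{376903}}{376903} = \frac{332220 \sqrt{376903}}{376903}$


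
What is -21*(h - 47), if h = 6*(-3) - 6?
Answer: 1491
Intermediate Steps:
h = -24 (h = -18 - 6 = -24)
-21*(h - 47) = -21*(-24 - 47) = -21*(-71) = 1491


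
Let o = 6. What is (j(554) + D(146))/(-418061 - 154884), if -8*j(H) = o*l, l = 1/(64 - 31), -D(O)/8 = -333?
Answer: -23443/5041916 ≈ -0.0046496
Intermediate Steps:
D(O) = 2664 (D(O) = -8*(-333) = 2664)
l = 1/33 ≈ 0.030303
j(H) = -1/44 (j(H) = -3/(4*33) = -⅛*2/11 = -1/44)
(j(554) + D(146))/(-418061 - 154884) = (-1/44 + 2664)/(-418061 - 154884) = (117215/44)/(-572945) = (117215/44)*(-1/572945) = -23443/5041916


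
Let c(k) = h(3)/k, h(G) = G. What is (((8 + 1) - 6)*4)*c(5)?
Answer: 36/5 ≈ 7.2000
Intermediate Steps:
c(k) = 3/k
(((8 + 1) - 6)*4)*c(5) = (((8 + 1) - 6)*4)*(3/5) = ((9 - 6)*4)*(3*(⅕)) = (3*4)*(⅗) = 12*(⅗) = 36/5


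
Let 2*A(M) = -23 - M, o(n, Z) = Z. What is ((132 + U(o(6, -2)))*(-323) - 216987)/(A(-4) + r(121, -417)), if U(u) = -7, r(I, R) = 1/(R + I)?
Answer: 76179152/2813 ≈ 27081.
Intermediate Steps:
r(I, R) = 1/(I + R)
A(M) = -23/2 - M/2 (A(M) = (-23 - M)/2 = -23/2 - M/2)
((132 + U(o(6, -2)))*(-323) - 216987)/(A(-4) + r(121, -417)) = ((132 - 7)*(-323) - 216987)/((-23/2 - ½*(-4)) + 1/(121 - 417)) = (125*(-323) - 216987)/((-23/2 + 2) + 1/(-296)) = (-40375 - 216987)/(-19/2 - 1/296) = -257362/(-2813/296) = -257362*(-296/2813) = 76179152/2813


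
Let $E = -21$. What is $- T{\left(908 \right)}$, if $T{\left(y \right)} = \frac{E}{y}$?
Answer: $\frac{21}{908} \approx 0.023128$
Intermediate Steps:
$T{\left(y \right)} = - \frac{21}{y}$
$- T{\left(908 \right)} = - \frac{-21}{908} = \left(-1\right) \left(- \frac{21}{908}\right) = \frac{21}{908}$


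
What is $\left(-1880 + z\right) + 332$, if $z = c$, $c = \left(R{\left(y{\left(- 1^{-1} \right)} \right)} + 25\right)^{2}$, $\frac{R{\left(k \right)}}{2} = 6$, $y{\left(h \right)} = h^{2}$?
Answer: $-179$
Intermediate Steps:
$R{\left(k \right)} = 12$ ($R{\left(k \right)} = 2 \cdot 6 = 12$)
$c = 1369$ ($c = \left(12 + 25\right)^{2} = 37^{2} = 1369$)
$z = 1369$
$\left(-1880 + z\right) + 332 = \left(-1880 + 1369\right) + 332 = -511 + 332 = -179$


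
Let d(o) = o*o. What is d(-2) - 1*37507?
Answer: -37503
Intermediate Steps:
d(o) = o**2
d(-2) - 1*37507 = (-2)**2 - 1*37507 = 4 - 37507 = -37503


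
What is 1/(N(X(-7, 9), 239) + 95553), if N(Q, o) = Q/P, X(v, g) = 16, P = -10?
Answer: 5/477757 ≈ 1.0466e-5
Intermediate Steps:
N(Q, o) = -Q/10 (N(Q, o) = Q/(-10) = Q*(-⅒) = -Q/10)
1/(N(X(-7, 9), 239) + 95553) = 1/(-⅒*16 + 95553) = 1/(-8/5 + 95553) = 1/(477757/5) = 5/477757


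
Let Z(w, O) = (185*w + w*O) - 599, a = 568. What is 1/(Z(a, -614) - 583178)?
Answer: -1/827449 ≈ -1.2085e-6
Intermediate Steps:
Z(w, O) = -599 + 185*w + O*w (Z(w, O) = (185*w + O*w) - 599 = -599 + 185*w + O*w)
1/(Z(a, -614) - 583178) = 1/((-599 + 185*568 - 614*568) - 583178) = 1/((-599 + 105080 - 348752) - 583178) = 1/(-244271 - 583178) = 1/(-827449) = -1/827449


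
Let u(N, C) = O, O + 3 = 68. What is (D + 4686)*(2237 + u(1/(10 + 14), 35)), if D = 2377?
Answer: 16259026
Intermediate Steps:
O = 65 (O = -3 + 68 = 65)
u(N, C) = 65
(D + 4686)*(2237 + u(1/(10 + 14), 35)) = (2377 + 4686)*(2237 + 65) = 7063*2302 = 16259026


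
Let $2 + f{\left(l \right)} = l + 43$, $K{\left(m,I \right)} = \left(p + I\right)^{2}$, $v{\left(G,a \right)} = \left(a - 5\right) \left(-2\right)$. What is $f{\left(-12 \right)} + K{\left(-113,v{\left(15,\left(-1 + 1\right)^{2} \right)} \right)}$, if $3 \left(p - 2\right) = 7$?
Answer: $\frac{2110}{9} \approx 234.44$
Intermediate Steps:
$p = \frac{13}{3}$ ($p = 2 + \frac{1}{3} \cdot 7 = 2 + \frac{7}{3} = \frac{13}{3} \approx 4.3333$)
$v{\left(G,a \right)} = 10 - 2 a$ ($v{\left(G,a \right)} = \left(-5 + a\right) \left(-2\right) = 10 - 2 a$)
$K{\left(m,I \right)} = \left(\frac{13}{3} + I\right)^{2}$
$f{\left(l \right)} = 41 + l$ ($f{\left(l \right)} = -2 + \left(l + 43\right) = -2 + \left(43 + l\right) = 41 + l$)
$f{\left(-12 \right)} + K{\left(-113,v{\left(15,\left(-1 + 1\right)^{2} \right)} \right)} = \left(41 - 12\right) + \frac{\left(13 + 3 \left(10 - 2 \left(-1 + 1\right)^{2}\right)\right)^{2}}{9} = 29 + \frac{\left(13 + 3 \left(10 - 2 \cdot 0^{2}\right)\right)^{2}}{9} = 29 + \frac{\left(13 + 3 \left(10 - 0\right)\right)^{2}}{9} = 29 + \frac{\left(13 + 3 \left(10 + 0\right)\right)^{2}}{9} = 29 + \frac{\left(13 + 3 \cdot 10\right)^{2}}{9} = 29 + \frac{\left(13 + 30\right)^{2}}{9} = 29 + \frac{43^{2}}{9} = 29 + \frac{1}{9} \cdot 1849 = 29 + \frac{1849}{9} = \frac{2110}{9}$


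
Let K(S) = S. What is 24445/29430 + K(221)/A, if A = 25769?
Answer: 127285447/151676334 ≈ 0.83919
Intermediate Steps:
24445/29430 + K(221)/A = 24445/29430 + 221/25769 = 24445*(1/29430) + 221*(1/25769) = 4889/5886 + 221/25769 = 127285447/151676334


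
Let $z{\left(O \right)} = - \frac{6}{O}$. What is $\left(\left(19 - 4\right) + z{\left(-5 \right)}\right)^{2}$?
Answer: $\frac{6561}{25} \approx 262.44$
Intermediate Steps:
$\left(\left(19 - 4\right) + z{\left(-5 \right)}\right)^{2} = \left(\left(19 - 4\right) - \frac{6}{-5}\right)^{2} = \left(\left(19 - 4\right) - - \frac{6}{5}\right)^{2} = \left(15 + \frac{6}{5}\right)^{2} = \left(\frac{81}{5}\right)^{2} = \frac{6561}{25}$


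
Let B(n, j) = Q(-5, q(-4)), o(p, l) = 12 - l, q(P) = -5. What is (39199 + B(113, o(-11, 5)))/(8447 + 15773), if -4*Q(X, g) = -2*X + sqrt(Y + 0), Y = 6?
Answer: 11199/6920 - sqrt(6)/96880 ≈ 1.6183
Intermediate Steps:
Q(X, g) = X/2 - sqrt(6)/4 (Q(X, g) = -(-2*X + sqrt(6 + 0))/4 = -(-2*X + sqrt(6))/4 = -(sqrt(6) - 2*X)/4 = X/2 - sqrt(6)/4)
B(n, j) = -5/2 - sqrt(6)/4 (B(n, j) = (1/2)*(-5) - sqrt(6)/4 = -5/2 - sqrt(6)/4)
(39199 + B(113, o(-11, 5)))/(8447 + 15773) = (39199 + (-5/2 - sqrt(6)/4))/(8447 + 15773) = (78393/2 - sqrt(6)/4)/24220 = (78393/2 - sqrt(6)/4)*(1/24220) = 11199/6920 - sqrt(6)/96880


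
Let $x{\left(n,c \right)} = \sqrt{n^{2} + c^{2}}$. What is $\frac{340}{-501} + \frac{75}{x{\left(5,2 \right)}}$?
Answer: $- \frac{340}{501} + \frac{75 \sqrt{29}}{29} \approx 13.249$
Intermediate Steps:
$x{\left(n,c \right)} = \sqrt{c^{2} + n^{2}}$
$\frac{340}{-501} + \frac{75}{x{\left(5,2 \right)}} = \frac{340}{-501} + \frac{75}{\sqrt{2^{2} + 5^{2}}} = 340 \left(- \frac{1}{501}\right) + \frac{75}{\sqrt{4 + 25}} = - \frac{340}{501} + \frac{75}{\sqrt{29}} = - \frac{340}{501} + 75 \frac{\sqrt{29}}{29} = - \frac{340}{501} + \frac{75 \sqrt{29}}{29}$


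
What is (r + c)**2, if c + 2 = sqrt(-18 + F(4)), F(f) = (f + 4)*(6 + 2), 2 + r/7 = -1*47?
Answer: (345 - sqrt(46))**2 ≈ 1.1439e+5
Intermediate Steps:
r = -343 (r = -14 + 7*(-1*47) = -14 + 7*(-47) = -14 - 329 = -343)
F(f) = 32 + 8*f (F(f) = (4 + f)*8 = 32 + 8*f)
c = -2 + sqrt(46) (c = -2 + sqrt(-18 + (32 + 8*4)) = -2 + sqrt(-18 + (32 + 32)) = -2 + sqrt(-18 + 64) = -2 + sqrt(46) ≈ 4.7823)
(r + c)**2 = (-343 + (-2 + sqrt(46)))**2 = (-345 + sqrt(46))**2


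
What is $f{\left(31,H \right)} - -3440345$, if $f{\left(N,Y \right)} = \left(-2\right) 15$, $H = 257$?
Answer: $3440315$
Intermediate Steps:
$f{\left(N,Y \right)} = -30$
$f{\left(31,H \right)} - -3440345 = -30 - -3440345 = -30 + 3440345 = 3440315$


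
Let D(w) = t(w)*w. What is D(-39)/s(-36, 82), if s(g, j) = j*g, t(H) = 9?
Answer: 39/328 ≈ 0.11890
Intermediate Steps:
D(w) = 9*w
s(g, j) = g*j
D(-39)/s(-36, 82) = (9*(-39))/((-36*82)) = -351/(-2952) = -351*(-1/2952) = 39/328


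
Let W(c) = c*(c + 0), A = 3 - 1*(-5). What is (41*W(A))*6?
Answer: 15744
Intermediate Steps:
A = 8 (A = 3 + 5 = 8)
W(c) = c² (W(c) = c*c = c²)
(41*W(A))*6 = (41*8²)*6 = (41*64)*6 = 2624*6 = 15744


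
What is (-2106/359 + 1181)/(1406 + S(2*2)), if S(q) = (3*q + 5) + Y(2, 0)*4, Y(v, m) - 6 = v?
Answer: 421873/522345 ≈ 0.80765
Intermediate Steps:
Y(v, m) = 6 + v
S(q) = 37 + 3*q (S(q) = (3*q + 5) + (6 + 2)*4 = (5 + 3*q) + 8*4 = (5 + 3*q) + 32 = 37 + 3*q)
(-2106/359 + 1181)/(1406 + S(2*2)) = (-2106/359 + 1181)/(1406 + (37 + 3*(2*2))) = (-2106*1/359 + 1181)/(1406 + (37 + 3*4)) = (-2106/359 + 1181)/(1406 + (37 + 12)) = 421873/(359*(1406 + 49)) = (421873/359)/1455 = (421873/359)*(1/1455) = 421873/522345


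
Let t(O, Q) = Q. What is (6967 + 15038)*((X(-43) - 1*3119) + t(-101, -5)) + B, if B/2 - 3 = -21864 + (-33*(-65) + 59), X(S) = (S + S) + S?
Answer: -71621579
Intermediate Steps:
X(S) = 3*S (X(S) = 2*S + S = 3*S)
B = -39314 (B = 6 + 2*(-21864 + (-33*(-65) + 59)) = 6 + 2*(-21864 + (2145 + 59)) = 6 + 2*(-21864 + 2204) = 6 + 2*(-19660) = 6 - 39320 = -39314)
(6967 + 15038)*((X(-43) - 1*3119) + t(-101, -5)) + B = (6967 + 15038)*((3*(-43) - 1*3119) - 5) - 39314 = 22005*((-129 - 3119) - 5) - 39314 = 22005*(-3248 - 5) - 39314 = 22005*(-3253) - 39314 = -71582265 - 39314 = -71621579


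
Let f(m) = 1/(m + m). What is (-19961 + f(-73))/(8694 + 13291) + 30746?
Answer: 98685903953/3209810 ≈ 30745.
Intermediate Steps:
f(m) = 1/(2*m)
(-19961 + f(-73))/(8694 + 13291) + 30746 = (-19961 + (½)/(-73))/(8694 + 13291) + 30746 = (-19961 + (½)*(-1/73))/21985 + 30746 = (-19961 - 1/146)*(1/21985) + 30746 = -2914307/146*1/21985 + 30746 = -2914307/3209810 + 30746 = 98685903953/3209810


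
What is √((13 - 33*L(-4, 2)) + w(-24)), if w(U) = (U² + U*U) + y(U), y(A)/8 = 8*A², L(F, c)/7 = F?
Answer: √38953 ≈ 197.37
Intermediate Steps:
L(F, c) = 7*F
y(A) = 64*A² (y(A) = 8*(8*A²) = 64*A²)
w(U) = 66*U² (w(U) = (U² + U*U) + 64*U² = (U² + U²) + 64*U² = 2*U² + 64*U² = 66*U²)
√((13 - 33*L(-4, 2)) + w(-24)) = √((13 - 231*(-4)) + 66*(-24)²) = √((13 - 33*(-28)) + 66*576) = √((13 + 924) + 38016) = √(937 + 38016) = √38953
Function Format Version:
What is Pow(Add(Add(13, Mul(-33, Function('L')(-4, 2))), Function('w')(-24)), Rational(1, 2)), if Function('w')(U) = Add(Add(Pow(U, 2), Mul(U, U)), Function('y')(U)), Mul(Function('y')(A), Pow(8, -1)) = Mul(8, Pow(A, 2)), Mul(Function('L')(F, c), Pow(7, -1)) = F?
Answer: Pow(38953, Rational(1, 2)) ≈ 197.37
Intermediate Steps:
Function('L')(F, c) = Mul(7, F)
Function('y')(A) = Mul(64, Pow(A, 2)) (Function('y')(A) = Mul(8, Mul(8, Pow(A, 2))) = Mul(64, Pow(A, 2)))
Function('w')(U) = Mul(66, Pow(U, 2)) (Function('w')(U) = Add(Add(Pow(U, 2), Mul(U, U)), Mul(64, Pow(U, 2))) = Add(Add(Pow(U, 2), Pow(U, 2)), Mul(64, Pow(U, 2))) = Add(Mul(2, Pow(U, 2)), Mul(64, Pow(U, 2))) = Mul(66, Pow(U, 2)))
Pow(Add(Add(13, Mul(-33, Function('L')(-4, 2))), Function('w')(-24)), Rational(1, 2)) = Pow(Add(Add(13, Mul(-33, Mul(7, -4))), Mul(66, Pow(-24, 2))), Rational(1, 2)) = Pow(Add(Add(13, Mul(-33, -28)), Mul(66, 576)), Rational(1, 2)) = Pow(Add(Add(13, 924), 38016), Rational(1, 2)) = Pow(Add(937, 38016), Rational(1, 2)) = Pow(38953, Rational(1, 2))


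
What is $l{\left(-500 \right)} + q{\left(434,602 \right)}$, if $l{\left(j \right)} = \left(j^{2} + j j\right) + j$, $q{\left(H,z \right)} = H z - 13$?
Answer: $760755$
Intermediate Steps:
$q{\left(H,z \right)} = -13 + H z$
$l{\left(j \right)} = j + 2 j^{2}$ ($l{\left(j \right)} = \left(j^{2} + j^{2}\right) + j = 2 j^{2} + j = j + 2 j^{2}$)
$l{\left(-500 \right)} + q{\left(434,602 \right)} = - 500 \left(1 + 2 \left(-500\right)\right) + \left(-13 + 434 \cdot 602\right) = - 500 \left(1 - 1000\right) + \left(-13 + 261268\right) = \left(-500\right) \left(-999\right) + 261255 = 499500 + 261255 = 760755$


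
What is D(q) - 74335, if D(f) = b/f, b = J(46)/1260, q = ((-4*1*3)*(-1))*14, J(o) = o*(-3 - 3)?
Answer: -1311269423/17640 ≈ -74335.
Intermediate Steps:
J(o) = -6*o (J(o) = o*(-6) = -6*o)
q = 168 (q = (-4*3*(-1))*14 = -12*(-1)*14 = 12*14 = 168)
b = -23/105 (b = -6*46/1260 = -276*1/1260 = -23/105 ≈ -0.21905)
D(f) = -23/(105*f)
D(q) - 74335 = -23/105/168 - 74335 = -23/105*1/168 - 74335 = -23/17640 - 74335 = -1311269423/17640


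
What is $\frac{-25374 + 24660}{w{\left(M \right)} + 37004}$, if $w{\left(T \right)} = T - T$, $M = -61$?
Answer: $- \frac{357}{18502} \approx -0.019295$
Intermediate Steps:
$w{\left(T \right)} = 0$
$\frac{-25374 + 24660}{w{\left(M \right)} + 37004} = \frac{-25374 + 24660}{0 + 37004} = - \frac{714}{37004} = \left(-714\right) \frac{1}{37004} = - \frac{357}{18502}$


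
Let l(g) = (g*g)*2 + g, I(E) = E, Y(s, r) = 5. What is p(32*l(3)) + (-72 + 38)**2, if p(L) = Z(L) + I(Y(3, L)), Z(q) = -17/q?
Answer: 780175/672 ≈ 1161.0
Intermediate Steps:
l(g) = g + 2*g**2 (l(g) = g**2*2 + g = 2*g**2 + g = g + 2*g**2)
p(L) = 5 - 17/L (p(L) = -17/L + 5 = 5 - 17/L)
p(32*l(3)) + (-72 + 38)**2 = (5 - 17*1/(96*(1 + 2*3))) + (-72 + 38)**2 = (5 - 17*1/(96*(1 + 6))) + (-34)**2 = (5 - 17/(32*(3*7))) + 1156 = (5 - 17/(32*21)) + 1156 = (5 - 17/672) + 1156 = 3343/672 + 1156 = 780175/672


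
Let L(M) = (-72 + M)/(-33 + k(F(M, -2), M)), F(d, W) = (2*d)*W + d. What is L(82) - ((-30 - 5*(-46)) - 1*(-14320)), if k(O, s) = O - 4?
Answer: -4109170/283 ≈ -14520.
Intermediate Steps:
F(d, W) = d + 2*W*d (F(d, W) = 2*W*d + d = d + 2*W*d)
k(O, s) = -4 + O
L(M) = (-72 + M)/(-37 - 3*M) (L(M) = (-72 + M)/(-33 + (-4 + M*(1 + 2*(-2)))) = (-72 + M)/(-33 + (-4 + M*(1 - 4))) = (-72 + M)/(-33 + (-4 + M*(-3))) = (-72 + M)/(-33 + (-4 - 3*M)) = (-72 + M)/(-37 - 3*M))
L(82) - ((-30 - 5*(-46)) - 1*(-14320)) = (72 - 1*82)/(37 + 3*82) - ((-30 - 5*(-46)) - 1*(-14320)) = (72 - 82)/(37 + 246) - ((-30 + 230) + 14320) = -10/283 - (200 + 14320) = (1/283)*(-10) - 1*14520 = -10/283 - 14520 = -4109170/283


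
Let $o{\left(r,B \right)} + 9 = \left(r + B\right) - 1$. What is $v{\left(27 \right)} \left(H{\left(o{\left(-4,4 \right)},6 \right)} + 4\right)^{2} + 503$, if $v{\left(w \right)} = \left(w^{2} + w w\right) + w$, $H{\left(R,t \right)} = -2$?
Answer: $6443$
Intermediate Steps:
$o{\left(r,B \right)} = -10 + B + r$ ($o{\left(r,B \right)} = -9 - \left(1 - B - r\right) = -9 + \left(-1 + B + r\right) = -10 + B + r$)
$v{\left(w \right)} = w + 2 w^{2}$ ($v{\left(w \right)} = \left(w^{2} + w^{2}\right) + w = 2 w^{2} + w = w + 2 w^{2}$)
$v{\left(27 \right)} \left(H{\left(o{\left(-4,4 \right)},6 \right)} + 4\right)^{2} + 503 = 27 \left(1 + 2 \cdot 27\right) \left(-2 + 4\right)^{2} + 503 = 27 \left(1 + 54\right) 2^{2} + 503 = 27 \cdot 55 \cdot 4 + 503 = 1485 \cdot 4 + 503 = 5940 + 503 = 6443$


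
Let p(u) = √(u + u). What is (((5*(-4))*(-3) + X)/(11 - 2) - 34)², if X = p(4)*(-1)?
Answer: 60524/81 + 328*√2/27 ≈ 764.39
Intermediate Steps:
p(u) = √2*√u (p(u) = √(2*u) = √2*√u)
X = -2*√2 (X = (√2*√4)*(-1) = (√2*2)*(-1) = (2*√2)*(-1) = -2*√2 ≈ -2.8284)
(((5*(-4))*(-3) + X)/(11 - 2) - 34)² = (((5*(-4))*(-3) - 2*√2)/(11 - 2) - 34)² = ((-20*(-3) - 2*√2)/9 - 34)² = ((60 - 2*√2)*(⅑) - 34)² = ((20/3 - 2*√2/9) - 34)² = (-82/3 - 2*√2/9)²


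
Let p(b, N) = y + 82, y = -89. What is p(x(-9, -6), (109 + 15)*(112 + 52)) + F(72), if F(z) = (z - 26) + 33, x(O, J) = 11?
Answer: 72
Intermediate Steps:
F(z) = 7 + z (F(z) = (-26 + z) + 33 = 7 + z)
p(b, N) = -7 (p(b, N) = -89 + 82 = -7)
p(x(-9, -6), (109 + 15)*(112 + 52)) + F(72) = -7 + (7 + 72) = -7 + 79 = 72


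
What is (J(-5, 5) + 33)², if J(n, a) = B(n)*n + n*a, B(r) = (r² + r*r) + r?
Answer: 47089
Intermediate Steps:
B(r) = r + 2*r² (B(r) = (r² + r²) + r = 2*r² + r = r + 2*r²)
J(n, a) = a*n + n²*(1 + 2*n) (J(n, a) = (n*(1 + 2*n))*n + n*a = n²*(1 + 2*n) + a*n = a*n + n²*(1 + 2*n))
(J(-5, 5) + 33)² = (-5*(5 - 5*(1 + 2*(-5))) + 33)² = (-5*(5 - 5*(1 - 10)) + 33)² = (-5*(5 - 5*(-9)) + 33)² = (-5*(5 + 45) + 33)² = (-5*50 + 33)² = (-250 + 33)² = (-217)² = 47089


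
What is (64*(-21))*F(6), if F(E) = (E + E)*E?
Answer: -96768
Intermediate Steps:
F(E) = 2*E² (F(E) = (2*E)*E = 2*E²)
(64*(-21))*F(6) = (64*(-21))*(2*6²) = -2688*36 = -1344*72 = -96768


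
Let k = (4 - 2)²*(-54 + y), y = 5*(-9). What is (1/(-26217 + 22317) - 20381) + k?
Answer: -81030301/3900 ≈ -20777.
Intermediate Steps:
y = -45
k = -396 (k = (4 - 2)²*(-54 - 45) = 2²*(-99) = 4*(-99) = -396)
(1/(-26217 + 22317) - 20381) + k = (1/(-26217 + 22317) - 20381) - 396 = (1/(-3900) - 20381) - 396 = (-1/3900 - 20381) - 396 = -79485901/3900 - 396 = -81030301/3900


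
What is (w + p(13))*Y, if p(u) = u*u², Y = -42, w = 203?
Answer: -100800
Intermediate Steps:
p(u) = u³
(w + p(13))*Y = (203 + 13³)*(-42) = (203 + 2197)*(-42) = 2400*(-42) = -100800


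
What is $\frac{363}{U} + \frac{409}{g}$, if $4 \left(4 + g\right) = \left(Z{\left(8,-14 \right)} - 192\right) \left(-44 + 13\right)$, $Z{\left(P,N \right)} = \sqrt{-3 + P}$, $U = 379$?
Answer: $\frac{16469539817}{13352659289} + \frac{50716 \sqrt{5}}{35231291} \approx 1.2366$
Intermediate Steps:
$g = 1484 - \frac{31 \sqrt{5}}{4}$ ($g = -4 + \frac{\left(\sqrt{-3 + 8} - 192\right) \left(-44 + 13\right)}{4} = -4 + \frac{\left(\sqrt{5} - 192\right) \left(-31\right)}{4} = -4 + \frac{\left(-192 + \sqrt{5}\right) \left(-31\right)}{4} = -4 + \frac{5952 - 31 \sqrt{5}}{4} = -4 + \left(1488 - \frac{31 \sqrt{5}}{4}\right) = 1484 - \frac{31 \sqrt{5}}{4} \approx 1466.7$)
$\frac{363}{U} + \frac{409}{g} = \frac{363}{379} + \frac{409}{1484 - \frac{31 \sqrt{5}}{4}}$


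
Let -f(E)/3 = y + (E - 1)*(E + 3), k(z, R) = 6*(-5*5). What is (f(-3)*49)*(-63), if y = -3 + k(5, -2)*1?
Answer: -1416933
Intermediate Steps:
k(z, R) = -150 (k(z, R) = 6*(-25) = -150)
y = -153 (y = -3 - 150*1 = -3 - 150 = -153)
f(E) = 459 - 3*(-1 + E)*(3 + E) (f(E) = -3*(-153 + (E - 1)*(E + 3)) = -3*(-153 + (-1 + E)*(3 + E)) = 459 - 3*(-1 + E)*(3 + E))
(f(-3)*49)*(-63) = ((468 - 6*(-3) - 3*(-3)**2)*49)*(-63) = ((468 + 18 - 3*9)*49)*(-63) = ((468 + 18 - 27)*49)*(-63) = (459*49)*(-63) = 22491*(-63) = -1416933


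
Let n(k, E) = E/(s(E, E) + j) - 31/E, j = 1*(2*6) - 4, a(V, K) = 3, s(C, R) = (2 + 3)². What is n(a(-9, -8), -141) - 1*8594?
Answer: -13335580/1551 ≈ -8598.0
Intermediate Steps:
s(C, R) = 25 (s(C, R) = 5² = 25)
j = 8 (j = 1*12 - 4 = 12 - 4 = 8)
n(k, E) = -31/E + E/33 (n(k, E) = E/(25 + 8) - 31/E = E/33 - 31/E = -31/E + E/33)
n(a(-9, -8), -141) - 1*8594 = (-31/(-141) + (1/33)*(-141)) - 1*8594 = (-31*(-1/141) - 47/11) - 8594 = (31/141 - 47/11) - 8594 = -6286/1551 - 8594 = -13335580/1551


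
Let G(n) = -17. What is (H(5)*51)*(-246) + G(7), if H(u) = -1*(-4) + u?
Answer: -112931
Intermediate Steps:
H(u) = 4 + u
(H(5)*51)*(-246) + G(7) = ((4 + 5)*51)*(-246) - 17 = (9*51)*(-246) - 17 = 459*(-246) - 17 = -112914 - 17 = -112931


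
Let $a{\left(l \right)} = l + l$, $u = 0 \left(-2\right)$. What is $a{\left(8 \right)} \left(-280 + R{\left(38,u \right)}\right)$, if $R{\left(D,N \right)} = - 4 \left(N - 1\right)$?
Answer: $-4416$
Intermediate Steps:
$u = 0$
$R{\left(D,N \right)} = 4 - 4 N$ ($R{\left(D,N \right)} = - 4 \left(-1 + N\right) = 4 - 4 N$)
$a{\left(l \right)} = 2 l$
$a{\left(8 \right)} \left(-280 + R{\left(38,u \right)}\right) = 2 \cdot 8 \left(-280 + \left(4 - 0\right)\right) = 16 \left(-280 + \left(4 + 0\right)\right) = 16 \left(-280 + 4\right) = 16 \left(-276\right) = -4416$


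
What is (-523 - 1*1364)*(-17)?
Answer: 32079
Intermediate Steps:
(-523 - 1*1364)*(-17) = (-523 - 1364)*(-17) = -1887*(-17) = 32079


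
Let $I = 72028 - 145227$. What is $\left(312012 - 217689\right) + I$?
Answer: $21124$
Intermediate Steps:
$I = -73199$
$\left(312012 - 217689\right) + I = \left(312012 - 217689\right) - 73199 = 94323 - 73199 = 21124$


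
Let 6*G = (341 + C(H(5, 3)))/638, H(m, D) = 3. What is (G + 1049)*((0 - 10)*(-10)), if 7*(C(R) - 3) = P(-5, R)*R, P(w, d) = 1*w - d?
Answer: 702784700/6699 ≈ 1.0491e+5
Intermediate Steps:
P(w, d) = w - d
C(R) = 3 + R*(-5 - R)/7 (C(R) = 3 + ((-5 - R)*R)/7 = 3 + (R*(-5 - R))/7 = 3 + R*(-5 - R)/7)
G = 596/6699 (G = ((341 + (3 - ⅐*3*(5 + 3)))/638)/6 = ((341 + (3 - ⅐*3*8))*(1/638))/6 = ((341 + (3 - 24/7))*(1/638))/6 = ((341 - 3/7)*(1/638))/6 = ((2384/7)*(1/638))/6 = (⅙)*(1192/2233) = 596/6699 ≈ 0.088969)
(G + 1049)*((0 - 10)*(-10)) = (596/6699 + 1049)*((0 - 10)*(-10)) = 7027847*(-10*(-10))/6699 = (7027847/6699)*100 = 702784700/6699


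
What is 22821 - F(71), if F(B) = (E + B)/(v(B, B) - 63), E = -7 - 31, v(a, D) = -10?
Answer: 1665966/73 ≈ 22821.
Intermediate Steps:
E = -38
F(B) = 38/73 - B/73 (F(B) = (-38 + B)/(-10 - 63) = (-38 + B)/(-73) = (-38 + B)*(-1/73) = 38/73 - B/73)
22821 - F(71) = 22821 - (38/73 - 1/73*71) = 22821 - (38/73 - 71/73) = 22821 - 1*(-33/73) = 22821 + 33/73 = 1665966/73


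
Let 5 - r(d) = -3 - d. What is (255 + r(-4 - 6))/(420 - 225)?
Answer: 253/195 ≈ 1.2974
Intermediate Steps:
r(d) = 8 + d (r(d) = 5 - (-3 - d) = 5 + (3 + d) = 8 + d)
(255 + r(-4 - 6))/(420 - 225) = (255 + (8 + (-4 - 6)))/(420 - 225) = (255 + (8 - 10))/195 = (255 - 2)*(1/195) = 253*(1/195) = 253/195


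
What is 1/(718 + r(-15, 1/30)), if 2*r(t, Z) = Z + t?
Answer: 60/42631 ≈ 0.0014074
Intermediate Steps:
r(t, Z) = Z/2 + t/2 (r(t, Z) = (Z + t)/2 = Z/2 + t/2)
1/(718 + r(-15, 1/30)) = 1/(718 + ((½)/30 + (½)*(-15))) = 1/(718 + ((½)*(1/30) - 15/2)) = 1/(718 + (1/60 - 15/2)) = 1/(718 - 449/60) = 1/(42631/60) = 60/42631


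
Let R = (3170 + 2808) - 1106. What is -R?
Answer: -4872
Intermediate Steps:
R = 4872 (R = 5978 - 1106 = 4872)
-R = -1*4872 = -4872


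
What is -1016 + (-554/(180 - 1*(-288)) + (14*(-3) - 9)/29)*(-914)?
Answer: 5677631/3393 ≈ 1673.3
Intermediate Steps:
-1016 + (-554/(180 - 1*(-288)) + (14*(-3) - 9)/29)*(-914) = -1016 + (-554/(180 + 288) + (-42 - 9)*(1/29))*(-914) = -1016 + (-554/468 - 51*1/29)*(-914) = -1016 + (-554*1/468 - 51/29)*(-914) = -1016 + (-277/234 - 51/29)*(-914) = -1016 - 19967/6786*(-914) = -1016 + 9124919/3393 = 5677631/3393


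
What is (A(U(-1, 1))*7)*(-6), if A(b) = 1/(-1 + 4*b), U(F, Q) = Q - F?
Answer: -6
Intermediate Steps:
(A(U(-1, 1))*7)*(-6) = (7/(-1 + 4*(1 - 1*(-1))))*(-6) = (7/(-1 + 4*(1 + 1)))*(-6) = (7/(-1 + 4*2))*(-6) = (7/(-1 + 8))*(-6) = (7/7)*(-6) = ((⅐)*7)*(-6) = 1*(-6) = -6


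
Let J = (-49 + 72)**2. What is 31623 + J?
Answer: 32152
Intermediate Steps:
J = 529 (J = 23**2 = 529)
31623 + J = 31623 + 529 = 32152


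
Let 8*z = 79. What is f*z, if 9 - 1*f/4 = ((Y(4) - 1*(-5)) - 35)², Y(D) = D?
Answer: -52693/2 ≈ -26347.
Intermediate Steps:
z = 79/8 (z = (⅛)*79 = 79/8 ≈ 9.8750)
f = -2668 (f = 36 - 4*((4 - 1*(-5)) - 35)² = 36 - 4*((4 + 5) - 35)² = 36 - 4*(9 - 35)² = 36 - 4*(-26)² = 36 - 4*676 = 36 - 2704 = -2668)
f*z = -2668*79/8 = -52693/2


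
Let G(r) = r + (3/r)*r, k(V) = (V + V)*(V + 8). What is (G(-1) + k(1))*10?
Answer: 200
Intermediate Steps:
k(V) = 2*V*(8 + V) (k(V) = (2*V)*(8 + V) = 2*V*(8 + V))
G(r) = 3 + r (G(r) = r + 3 = 3 + r)
(G(-1) + k(1))*10 = ((3 - 1) + 2*1*(8 + 1))*10 = (2 + 2*1*9)*10 = (2 + 18)*10 = 20*10 = 200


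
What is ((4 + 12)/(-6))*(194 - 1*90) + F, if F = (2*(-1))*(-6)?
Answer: -796/3 ≈ -265.33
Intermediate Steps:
F = 12 (F = -2*(-6) = 12)
((4 + 12)/(-6))*(194 - 1*90) + F = ((4 + 12)/(-6))*(194 - 1*90) + 12 = (16*(-⅙))*(194 - 90) + 12 = -8/3*104 + 12 = -832/3 + 12 = -796/3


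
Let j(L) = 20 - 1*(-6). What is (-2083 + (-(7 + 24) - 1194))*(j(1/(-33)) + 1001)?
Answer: -3397316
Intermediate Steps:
j(L) = 26 (j(L) = 20 + 6 = 26)
(-2083 + (-(7 + 24) - 1194))*(j(1/(-33)) + 1001) = (-2083 + (-(7 + 24) - 1194))*(26 + 1001) = (-2083 + (-1*31 - 1194))*1027 = (-2083 + (-31 - 1194))*1027 = (-2083 - 1225)*1027 = -3308*1027 = -3397316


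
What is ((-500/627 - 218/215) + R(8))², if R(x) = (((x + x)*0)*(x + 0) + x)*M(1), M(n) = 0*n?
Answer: 59626802596/18172388025 ≈ 3.2812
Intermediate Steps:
M(n) = 0
R(x) = 0 (R(x) = (((x + x)*0)*(x + 0) + x)*0 = (((2*x)*0)*x + x)*0 = (0*x + x)*0 = (0 + x)*0 = x*0 = 0)
((-500/627 - 218/215) + R(8))² = ((-500/627 - 218/215) + 0)² = (-244186/134805 + 0)² = (-244186/134805)² = 59626802596/18172388025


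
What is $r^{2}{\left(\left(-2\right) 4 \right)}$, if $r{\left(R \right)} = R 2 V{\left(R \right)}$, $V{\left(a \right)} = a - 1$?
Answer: $20736$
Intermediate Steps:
$V{\left(a \right)} = -1 + a$
$r{\left(R \right)} = 2 R \left(-1 + R\right)$ ($r{\left(R \right)} = R 2 \left(-1 + R\right) = 2 R \left(-1 + R\right)$)
$r^{2}{\left(\left(-2\right) 4 \right)} = \left(2 \left(\left(-2\right) 4\right) \left(-1 - 8\right)\right)^{2} = \left(2 \left(-8\right) \left(-1 - 8\right)\right)^{2} = \left(2 \left(-8\right) \left(-9\right)\right)^{2} = 144^{2} = 20736$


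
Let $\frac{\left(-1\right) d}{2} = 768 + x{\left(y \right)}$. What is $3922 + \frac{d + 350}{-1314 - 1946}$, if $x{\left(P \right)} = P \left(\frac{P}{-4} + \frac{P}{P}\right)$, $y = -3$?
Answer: $\frac{25573791}{6520} \approx 3922.4$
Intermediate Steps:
$x{\left(P \right)} = P \left(1 - \frac{P}{4}\right)$ ($x{\left(P \right)} = P \left(P \left(- \frac{1}{4}\right) + 1\right) = P \left(- \frac{P}{4} + 1\right) = P \left(1 - \frac{P}{4}\right)$)
$d = - \frac{3051}{2}$ ($d = - 2 \left(768 + \frac{1}{4} \left(-3\right) \left(4 - -3\right)\right) = - 2 \left(768 + \frac{1}{4} \left(-3\right) \left(4 + 3\right)\right) = - 2 \left(768 + \frac{1}{4} \left(-3\right) 7\right) = - 2 \left(768 - \frac{21}{4}\right) = \left(-2\right) \frac{3051}{4} = - \frac{3051}{2} \approx -1525.5$)
$3922 + \frac{d + 350}{-1314 - 1946} = 3922 + \frac{- \frac{3051}{2} + 350}{-1314 - 1946} = 3922 - \frac{2351}{2 \left(-3260\right)} = 3922 - - \frac{2351}{6520} = 3922 + \frac{2351}{6520} = \frac{25573791}{6520}$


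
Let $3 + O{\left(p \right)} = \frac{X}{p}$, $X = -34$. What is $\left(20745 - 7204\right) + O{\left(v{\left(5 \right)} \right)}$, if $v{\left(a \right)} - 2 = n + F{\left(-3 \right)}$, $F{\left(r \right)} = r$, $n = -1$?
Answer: $13555$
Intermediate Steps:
$v{\left(a \right)} = -2$ ($v{\left(a \right)} = 2 - 4 = -2$)
$O{\left(p \right)} = -3 - \frac{34}{p}$
$\left(20745 - 7204\right) + O{\left(v{\left(5 \right)} \right)} = \left(20745 - 7204\right) - \left(3 + \frac{34}{-2}\right) = 13541 - -14 = 13541 + \left(-3 + 17\right) = 13541 + 14 = 13555$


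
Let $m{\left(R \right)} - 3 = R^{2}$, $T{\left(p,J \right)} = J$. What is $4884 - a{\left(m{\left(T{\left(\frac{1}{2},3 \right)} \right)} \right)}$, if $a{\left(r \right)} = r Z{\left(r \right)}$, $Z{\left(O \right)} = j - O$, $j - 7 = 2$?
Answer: $4920$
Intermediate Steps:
$j = 9$ ($j = 7 + 2 = 9$)
$m{\left(R \right)} = 3 + R^{2}$
$Z{\left(O \right)} = 9 - O$
$a{\left(r \right)} = r \left(9 - r\right)$
$4884 - a{\left(m{\left(T{\left(\frac{1}{2},3 \right)} \right)} \right)} = 4884 - \left(3 + 3^{2}\right) \left(9 - \left(3 + 3^{2}\right)\right) = 4884 - \left(3 + 9\right) \left(9 - \left(3 + 9\right)\right) = 4884 - 12 \left(9 - 12\right) = 4884 - 12 \left(-3\right) = 4884 - -36 = 4884 + 36 = 4920$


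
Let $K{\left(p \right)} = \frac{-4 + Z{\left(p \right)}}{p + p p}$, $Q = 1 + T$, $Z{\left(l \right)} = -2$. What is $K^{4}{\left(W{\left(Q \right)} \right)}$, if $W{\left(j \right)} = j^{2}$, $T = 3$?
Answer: $\frac{81}{342102016} \approx 2.3677 \cdot 10^{-7}$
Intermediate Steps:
$Q = 4$ ($Q = 1 + 3 = 4$)
$K{\left(p \right)} = - \frac{6}{p + p^{2}}$ ($K{\left(p \right)} = \frac{-4 - 2}{p + p p} = - \frac{6}{p + p^{2}}$)
$K^{4}{\left(W{\left(Q \right)} \right)} = \left(- \frac{6}{4^{2} \left(1 + 4^{2}\right)}\right)^{4} = \left(- \frac{6}{16 \left(1 + 16\right)}\right)^{4} = \left(\left(-6\right) \frac{1}{16} \cdot \frac{1}{17}\right)^{4} = \left(- \frac{3}{136}\right)^{4} = \frac{81}{342102016}$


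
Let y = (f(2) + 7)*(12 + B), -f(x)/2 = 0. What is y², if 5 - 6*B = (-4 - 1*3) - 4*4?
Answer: 122500/9 ≈ 13611.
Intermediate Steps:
f(x) = 0 (f(x) = -2*0 = 0)
B = 14/3 (B = ⅚ - ((-4 - 1*3) - 4*4)/6 = ⅚ - ((-4 - 3) - 16)/6 = ⅚ - (-7 - 16)/6 = ⅚ - ⅙*(-23) = ⅚ + 23/6 = 14/3 ≈ 4.6667)
y = 350/3 (y = (0 + 7)*(12 + 14/3) = 7*(50/3) = 350/3 ≈ 116.67)
y² = (350/3)² = 122500/9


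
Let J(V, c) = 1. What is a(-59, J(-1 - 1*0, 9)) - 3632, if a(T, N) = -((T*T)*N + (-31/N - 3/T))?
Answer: -417841/59 ≈ -7082.0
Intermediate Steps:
a(T, N) = 3/T + 31/N - N*T**2 (a(T, N) = -(T**2*N + (-31/N - 3/T)) = -(N*T**2 + (-31/N - 3/T)) = -(-31/N - 3/T + N*T**2) = 3/T + 31/N - N*T**2)
a(-59, J(-1 - 1*0, 9)) - 3632 = (3/(-59) + 31/1 - 1*1*(-59)**2) - 3632 = (3*(-1/59) + 31*1 - 1*1*3481) - 3632 = (-3/59 + 31 - 3481) - 3632 = -203553/59 - 3632 = -417841/59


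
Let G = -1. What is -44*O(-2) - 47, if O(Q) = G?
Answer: -3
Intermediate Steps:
O(Q) = -1
-44*O(-2) - 47 = -44*(-1) - 47 = 44 - 47 = -3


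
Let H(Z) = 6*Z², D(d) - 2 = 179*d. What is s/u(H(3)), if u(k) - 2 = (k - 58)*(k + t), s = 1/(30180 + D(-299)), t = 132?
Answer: 1/17317538 ≈ 5.7745e-8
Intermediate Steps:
D(d) = 2 + 179*d
s = -1/23339 (s = 1/(30180 + (2 + 179*(-299))) = 1/(30180 + (2 - 53521)) = 1/(30180 - 53519) = 1/(-23339) = -1/23339 ≈ -4.2847e-5)
u(k) = 2 + (-58 + k)*(132 + k) (u(k) = 2 + (k - 58)*(k + 132) = 2 + (-58 + k)*(132 + k))
s/u(H(3)) = -1/(23339*(-7654 + (6*3²)² + 74*(6*3²))) = -1/(23339*(-7654 + (6*9)² + 74*(6*9))) = -1/(23339*(-7654 + 54² + 74*54)) = -1/(23339*(-7654 + 2916 + 3996)) = -1/23339/(-742) = -1/23339*(-1/742) = 1/17317538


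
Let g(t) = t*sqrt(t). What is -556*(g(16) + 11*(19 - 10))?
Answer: -90628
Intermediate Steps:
g(t) = t**(3/2)
-556*(g(16) + 11*(19 - 10)) = -556*(16**(3/2) + 11*(19 - 10)) = -556*(64 + 11*9) = -556*(64 + 99) = -556*163 = -90628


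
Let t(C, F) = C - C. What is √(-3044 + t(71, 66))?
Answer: 2*I*√761 ≈ 55.172*I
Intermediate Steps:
t(C, F) = 0
√(-3044 + t(71, 66)) = √(-3044 + 0) = √(-3044) = 2*I*√761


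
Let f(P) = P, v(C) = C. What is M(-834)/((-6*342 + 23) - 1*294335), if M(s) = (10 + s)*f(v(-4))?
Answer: -824/74091 ≈ -0.011121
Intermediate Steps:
M(s) = -40 - 4*s (M(s) = (10 + s)*(-4) = -40 - 4*s)
M(-834)/((-6*342 + 23) - 1*294335) = (-40 - 4*(-834))/((-6*342 + 23) - 1*294335) = (-40 + 3336)/((-2052 + 23) - 294335) = 3296/(-2029 - 294335) = 3296/(-296364) = 3296*(-1/296364) = -824/74091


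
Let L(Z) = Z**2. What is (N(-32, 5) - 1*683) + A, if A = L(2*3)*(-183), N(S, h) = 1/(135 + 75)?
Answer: -1526909/210 ≈ -7271.0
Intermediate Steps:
N(S, h) = 1/210
A = -6588 (A = (2*3)**2*(-183) = 6**2*(-183) = 36*(-183) = -6588)
(N(-32, 5) - 1*683) + A = (1/210 - 1*683) - 6588 = (1/210 - 683) - 6588 = -143429/210 - 6588 = -1526909/210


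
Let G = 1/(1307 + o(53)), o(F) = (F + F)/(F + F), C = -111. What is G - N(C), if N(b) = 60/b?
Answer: 26197/48396 ≈ 0.54131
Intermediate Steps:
o(F) = 1 (o(F) = (2*F)/((2*F)) = (2*F)*(1/(2*F)) = 1)
G = 1/1308 (G = 1/(1307 + 1) = 1/1308 ≈ 0.00076453)
G - N(C) = 1/1308 - 60/(-111) = 1/1308 - 60*(-1)/111 = 1/1308 - 1*(-20/37) = 1/1308 + 20/37 = 26197/48396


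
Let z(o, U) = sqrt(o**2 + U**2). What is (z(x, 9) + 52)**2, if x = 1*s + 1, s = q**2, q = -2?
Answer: (52 + sqrt(106))**2 ≈ 3880.7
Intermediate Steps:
s = 4 (s = (-2)**2 = 4)
x = 5 (x = 1*4 + 1 = 4 + 1 = 5)
z(o, U) = sqrt(U**2 + o**2)
(z(x, 9) + 52)**2 = (sqrt(9**2 + 5**2) + 52)**2 = (sqrt(81 + 25) + 52)**2 = (sqrt(106) + 52)**2 = (52 + sqrt(106))**2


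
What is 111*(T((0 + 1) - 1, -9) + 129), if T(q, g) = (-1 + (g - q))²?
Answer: 25419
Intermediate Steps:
T(q, g) = (-1 + g - q)²
111*(T((0 + 1) - 1, -9) + 129) = 111*((1 + ((0 + 1) - 1) - 1*(-9))² + 129) = 111*((1 + (1 - 1) + 9)² + 129) = 111*((1 + 0 + 9)² + 129) = 111*(10² + 129) = 111*(100 + 129) = 111*229 = 25419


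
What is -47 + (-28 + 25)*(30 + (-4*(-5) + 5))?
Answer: -212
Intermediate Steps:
-47 + (-28 + 25)*(30 + (-4*(-5) + 5)) = -47 - 3*(30 + (20 + 5)) = -47 - 3*(30 + 25) = -47 - 3*55 = -47 - 165 = -212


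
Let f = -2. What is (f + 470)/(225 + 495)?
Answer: 13/20 ≈ 0.65000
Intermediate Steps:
(f + 470)/(225 + 495) = (-2 + 470)/(225 + 495) = 468/720 = 468*(1/720) = 13/20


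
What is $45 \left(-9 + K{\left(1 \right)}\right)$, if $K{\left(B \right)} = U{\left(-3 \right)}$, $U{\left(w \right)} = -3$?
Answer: $-540$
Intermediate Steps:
$K{\left(B \right)} = -3$
$45 \left(-9 + K{\left(1 \right)}\right) = 45 \left(-9 - 3\right) = 45 \left(-12\right) = -540$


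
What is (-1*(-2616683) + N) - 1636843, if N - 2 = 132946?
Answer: 1112788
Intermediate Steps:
N = 132948 (N = 2 + 132946 = 132948)
(-1*(-2616683) + N) - 1636843 = (-1*(-2616683) + 132948) - 1636843 = (2616683 + 132948) - 1636843 = 2749631 - 1636843 = 1112788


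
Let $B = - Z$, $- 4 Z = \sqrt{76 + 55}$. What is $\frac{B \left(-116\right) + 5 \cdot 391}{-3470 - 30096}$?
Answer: $- \frac{1955}{33566} + \frac{29 \sqrt{131}}{33566} \approx -0.048355$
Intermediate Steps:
$Z = - \frac{\sqrt{131}}{4}$ ($Z = - \frac{\sqrt{76 + 55}}{4} = - \frac{\sqrt{131}}{4} \approx -2.8614$)
$B = \frac{\sqrt{131}}{4}$ ($B = - \frac{\left(-1\right) \sqrt{131}}{4} = \frac{\sqrt{131}}{4} \approx 2.8614$)
$\frac{B \left(-116\right) + 5 \cdot 391}{-3470 - 30096} = \frac{\frac{\sqrt{131}}{4} \left(-116\right) + 5 \cdot 391}{-3470 - 30096} = \frac{- 29 \sqrt{131} + 1955}{-33566} = \left(1955 - 29 \sqrt{131}\right) \left(- \frac{1}{33566}\right) = - \frac{1955}{33566} + \frac{29 \sqrt{131}}{33566}$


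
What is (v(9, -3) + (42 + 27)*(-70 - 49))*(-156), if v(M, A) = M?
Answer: 1279512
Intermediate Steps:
(v(9, -3) + (42 + 27)*(-70 - 49))*(-156) = (9 + (42 + 27)*(-70 - 49))*(-156) = (9 + 69*(-119))*(-156) = (9 - 8211)*(-156) = -8202*(-156) = 1279512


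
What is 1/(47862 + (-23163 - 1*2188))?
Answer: 1/22511 ≈ 4.4423e-5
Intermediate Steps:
1/(47862 + (-23163 - 1*2188)) = 1/(47862 + (-23163 - 2188)) = 1/(47862 - 25351) = 1/22511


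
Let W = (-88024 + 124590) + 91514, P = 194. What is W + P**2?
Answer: 165716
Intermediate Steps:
W = 128080 (W = 36566 + 91514 = 128080)
W + P**2 = 128080 + 194**2 = 128080 + 37636 = 165716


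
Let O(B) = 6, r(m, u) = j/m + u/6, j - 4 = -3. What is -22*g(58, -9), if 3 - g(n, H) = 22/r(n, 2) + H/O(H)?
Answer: 78177/61 ≈ 1281.6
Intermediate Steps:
j = 1 (j = 4 - 3 = 1)
r(m, u) = 1/m + u/6
g(n, H) = 3 - 22/(⅓ + 1/n) - H/6 (g(n, H) = 3 - (22/(1/n + (⅙)*2) + H/6) = 3 - (22/(1/n + ⅓) + H*(⅙)) = 3 - (22/(⅓ + 1/n) + H/6) = 3 + (-22/(⅓ + 1/n) - H/6) = 3 - 22/(⅓ + 1/n) - H/6)
-22*g(58, -9) = -11*(-396*58 + (3 + 58)*(18 - 1*(-9)))/(3*(3 + 58)) = -11*(-22968 + 61*(18 + 9))/(3*61) = -11*(-22968 + 61*27)/(3*61) = -11*(-22968 + 1647)/(3*61) = -11*(-21321)/(3*61) = -22*(-7107/122) = 78177/61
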